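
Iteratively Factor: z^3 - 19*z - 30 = (z + 2)*(z^2 - 2*z - 15) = (z + 2)*(z + 3)*(z - 5)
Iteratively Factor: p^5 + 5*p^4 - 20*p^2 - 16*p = (p + 4)*(p^4 + p^3 - 4*p^2 - 4*p) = p*(p + 4)*(p^3 + p^2 - 4*p - 4) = p*(p - 2)*(p + 4)*(p^2 + 3*p + 2) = p*(p - 2)*(p + 1)*(p + 4)*(p + 2)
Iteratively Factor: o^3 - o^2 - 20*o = (o - 5)*(o^2 + 4*o) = (o - 5)*(o + 4)*(o)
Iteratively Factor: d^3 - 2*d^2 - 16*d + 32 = (d - 4)*(d^2 + 2*d - 8) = (d - 4)*(d - 2)*(d + 4)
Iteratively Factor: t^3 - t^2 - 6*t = (t + 2)*(t^2 - 3*t) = t*(t + 2)*(t - 3)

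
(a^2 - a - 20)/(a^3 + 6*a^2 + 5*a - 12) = (a - 5)/(a^2 + 2*a - 3)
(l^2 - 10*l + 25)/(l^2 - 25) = (l - 5)/(l + 5)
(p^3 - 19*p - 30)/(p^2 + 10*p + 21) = (p^2 - 3*p - 10)/(p + 7)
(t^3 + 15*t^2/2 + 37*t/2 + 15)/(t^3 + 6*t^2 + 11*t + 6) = (t + 5/2)/(t + 1)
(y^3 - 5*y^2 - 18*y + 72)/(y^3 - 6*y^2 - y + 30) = (y^2 - 2*y - 24)/(y^2 - 3*y - 10)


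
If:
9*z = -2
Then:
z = -2/9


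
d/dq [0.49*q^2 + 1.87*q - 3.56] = 0.98*q + 1.87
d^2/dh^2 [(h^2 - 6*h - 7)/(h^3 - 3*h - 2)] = 2*(h^3 - 21*h^2 + 27*h - 23)/(h^6 - 3*h^5 - 3*h^4 + 11*h^3 + 6*h^2 - 12*h - 8)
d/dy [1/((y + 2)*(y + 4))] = 2*(-y - 3)/(y^4 + 12*y^3 + 52*y^2 + 96*y + 64)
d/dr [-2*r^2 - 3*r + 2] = -4*r - 3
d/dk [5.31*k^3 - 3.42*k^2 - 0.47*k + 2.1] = 15.93*k^2 - 6.84*k - 0.47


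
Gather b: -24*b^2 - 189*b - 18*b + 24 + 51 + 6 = -24*b^2 - 207*b + 81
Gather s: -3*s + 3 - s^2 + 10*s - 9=-s^2 + 7*s - 6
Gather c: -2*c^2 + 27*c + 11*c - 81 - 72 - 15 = -2*c^2 + 38*c - 168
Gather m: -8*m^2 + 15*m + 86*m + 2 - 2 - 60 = -8*m^2 + 101*m - 60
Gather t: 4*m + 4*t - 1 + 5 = 4*m + 4*t + 4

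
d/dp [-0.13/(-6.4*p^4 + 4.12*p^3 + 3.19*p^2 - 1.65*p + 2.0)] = (-3.328*p^3 + 1.6068*p^2 + 0.8294*p - 0.2145)/(-6.4*p^4 + 4.12*p^3 + 3.19*p^2 - 1.65*p + 2.0)^2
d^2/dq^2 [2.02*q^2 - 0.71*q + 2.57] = 4.04000000000000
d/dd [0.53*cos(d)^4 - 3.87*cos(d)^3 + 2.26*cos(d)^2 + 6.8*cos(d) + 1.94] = (-2.12*cos(d)^3 + 11.61*cos(d)^2 - 4.52*cos(d) - 6.8)*sin(d)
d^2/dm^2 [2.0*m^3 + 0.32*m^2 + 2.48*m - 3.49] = 12.0*m + 0.64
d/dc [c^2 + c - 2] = 2*c + 1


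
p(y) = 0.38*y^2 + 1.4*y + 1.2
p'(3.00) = 3.68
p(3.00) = 8.82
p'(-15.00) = -10.00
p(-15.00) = 65.70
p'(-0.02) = 1.38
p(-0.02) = 1.17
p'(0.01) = 1.41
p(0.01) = 1.21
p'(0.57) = 1.83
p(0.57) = 2.12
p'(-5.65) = -2.89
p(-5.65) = 5.42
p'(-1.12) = 0.55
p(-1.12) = 0.11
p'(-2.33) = -0.37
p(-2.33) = 0.00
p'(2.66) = 3.42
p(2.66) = 7.61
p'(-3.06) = -0.93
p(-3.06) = 0.47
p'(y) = 0.76*y + 1.4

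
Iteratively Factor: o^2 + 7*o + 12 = (o + 3)*(o + 4)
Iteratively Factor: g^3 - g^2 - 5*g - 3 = (g + 1)*(g^2 - 2*g - 3) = (g - 3)*(g + 1)*(g + 1)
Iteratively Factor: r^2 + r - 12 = (r + 4)*(r - 3)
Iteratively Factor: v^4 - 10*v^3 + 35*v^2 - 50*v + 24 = (v - 2)*(v^3 - 8*v^2 + 19*v - 12) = (v - 3)*(v - 2)*(v^2 - 5*v + 4) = (v - 3)*(v - 2)*(v - 1)*(v - 4)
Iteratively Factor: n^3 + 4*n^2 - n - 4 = (n + 4)*(n^2 - 1) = (n - 1)*(n + 4)*(n + 1)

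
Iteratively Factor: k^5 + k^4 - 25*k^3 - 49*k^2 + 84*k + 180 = (k + 3)*(k^4 - 2*k^3 - 19*k^2 + 8*k + 60) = (k - 2)*(k + 3)*(k^3 - 19*k - 30) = (k - 2)*(k + 2)*(k + 3)*(k^2 - 2*k - 15) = (k - 5)*(k - 2)*(k + 2)*(k + 3)*(k + 3)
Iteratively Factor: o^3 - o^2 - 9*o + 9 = (o + 3)*(o^2 - 4*o + 3) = (o - 1)*(o + 3)*(o - 3)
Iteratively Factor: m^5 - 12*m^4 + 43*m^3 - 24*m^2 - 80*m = (m - 4)*(m^4 - 8*m^3 + 11*m^2 + 20*m) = (m - 4)^2*(m^3 - 4*m^2 - 5*m) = (m - 4)^2*(m + 1)*(m^2 - 5*m) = (m - 5)*(m - 4)^2*(m + 1)*(m)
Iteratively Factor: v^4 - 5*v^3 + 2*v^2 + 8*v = (v - 4)*(v^3 - v^2 - 2*v) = (v - 4)*(v - 2)*(v^2 + v) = v*(v - 4)*(v - 2)*(v + 1)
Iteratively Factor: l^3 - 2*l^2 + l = (l - 1)*(l^2 - l) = l*(l - 1)*(l - 1)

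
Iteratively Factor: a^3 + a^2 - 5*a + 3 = (a - 1)*(a^2 + 2*a - 3) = (a - 1)*(a + 3)*(a - 1)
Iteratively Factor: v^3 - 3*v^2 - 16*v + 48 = (v - 4)*(v^2 + v - 12) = (v - 4)*(v + 4)*(v - 3)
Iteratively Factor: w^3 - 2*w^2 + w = (w - 1)*(w^2 - w) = (w - 1)^2*(w)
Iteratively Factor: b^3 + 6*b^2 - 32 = (b - 2)*(b^2 + 8*b + 16) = (b - 2)*(b + 4)*(b + 4)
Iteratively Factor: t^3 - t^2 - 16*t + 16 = (t + 4)*(t^2 - 5*t + 4) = (t - 4)*(t + 4)*(t - 1)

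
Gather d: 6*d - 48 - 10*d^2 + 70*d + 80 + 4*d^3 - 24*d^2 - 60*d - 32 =4*d^3 - 34*d^2 + 16*d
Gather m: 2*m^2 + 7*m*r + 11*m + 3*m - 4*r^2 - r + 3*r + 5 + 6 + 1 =2*m^2 + m*(7*r + 14) - 4*r^2 + 2*r + 12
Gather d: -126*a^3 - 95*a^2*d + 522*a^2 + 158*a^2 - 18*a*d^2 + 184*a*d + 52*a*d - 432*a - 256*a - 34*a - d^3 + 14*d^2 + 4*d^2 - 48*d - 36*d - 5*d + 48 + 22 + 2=-126*a^3 + 680*a^2 - 722*a - d^3 + d^2*(18 - 18*a) + d*(-95*a^2 + 236*a - 89) + 72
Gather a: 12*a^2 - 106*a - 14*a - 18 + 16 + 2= 12*a^2 - 120*a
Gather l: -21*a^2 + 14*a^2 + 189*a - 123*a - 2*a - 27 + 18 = -7*a^2 + 64*a - 9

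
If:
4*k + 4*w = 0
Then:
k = -w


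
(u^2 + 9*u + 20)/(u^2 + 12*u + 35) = (u + 4)/(u + 7)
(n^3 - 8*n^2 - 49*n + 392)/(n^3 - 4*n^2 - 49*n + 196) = (n - 8)/(n - 4)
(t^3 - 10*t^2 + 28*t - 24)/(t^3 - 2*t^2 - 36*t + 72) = (t - 2)/(t + 6)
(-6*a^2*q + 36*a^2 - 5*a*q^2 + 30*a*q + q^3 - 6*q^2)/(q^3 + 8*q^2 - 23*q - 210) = (-6*a^2*q + 36*a^2 - 5*a*q^2 + 30*a*q + q^3 - 6*q^2)/(q^3 + 8*q^2 - 23*q - 210)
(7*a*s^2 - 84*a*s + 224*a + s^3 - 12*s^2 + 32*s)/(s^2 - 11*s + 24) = (7*a*s - 28*a + s^2 - 4*s)/(s - 3)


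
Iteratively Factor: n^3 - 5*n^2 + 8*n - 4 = (n - 1)*(n^2 - 4*n + 4) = (n - 2)*(n - 1)*(n - 2)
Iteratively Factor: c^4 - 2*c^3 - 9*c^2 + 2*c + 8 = (c + 2)*(c^3 - 4*c^2 - c + 4) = (c - 1)*(c + 2)*(c^2 - 3*c - 4) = (c - 1)*(c + 1)*(c + 2)*(c - 4)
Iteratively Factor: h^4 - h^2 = (h)*(h^3 - h) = h^2*(h^2 - 1) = h^2*(h + 1)*(h - 1)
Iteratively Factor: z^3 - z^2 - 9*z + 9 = (z - 3)*(z^2 + 2*z - 3) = (z - 3)*(z - 1)*(z + 3)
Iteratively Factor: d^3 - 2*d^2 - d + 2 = (d + 1)*(d^2 - 3*d + 2) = (d - 2)*(d + 1)*(d - 1)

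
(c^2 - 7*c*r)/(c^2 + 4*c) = (c - 7*r)/(c + 4)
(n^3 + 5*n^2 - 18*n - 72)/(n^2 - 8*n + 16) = (n^2 + 9*n + 18)/(n - 4)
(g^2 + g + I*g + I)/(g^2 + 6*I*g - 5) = (g + 1)/(g + 5*I)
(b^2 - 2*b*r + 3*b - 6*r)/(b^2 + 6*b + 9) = (b - 2*r)/(b + 3)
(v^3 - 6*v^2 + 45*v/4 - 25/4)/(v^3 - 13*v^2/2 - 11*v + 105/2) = (2*v^2 - 7*v + 5)/(2*(v^2 - 4*v - 21))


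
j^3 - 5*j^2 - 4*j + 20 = (j - 5)*(j - 2)*(j + 2)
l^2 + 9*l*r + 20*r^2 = (l + 4*r)*(l + 5*r)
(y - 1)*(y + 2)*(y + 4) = y^3 + 5*y^2 + 2*y - 8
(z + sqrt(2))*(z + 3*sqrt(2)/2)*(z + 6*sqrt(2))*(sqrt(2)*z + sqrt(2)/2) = sqrt(2)*z^4 + sqrt(2)*z^3/2 + 17*z^3 + 17*z^2/2 + 33*sqrt(2)*z^2 + 33*sqrt(2)*z/2 + 36*z + 18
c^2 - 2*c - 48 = (c - 8)*(c + 6)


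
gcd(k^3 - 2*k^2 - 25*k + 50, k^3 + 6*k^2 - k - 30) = k^2 + 3*k - 10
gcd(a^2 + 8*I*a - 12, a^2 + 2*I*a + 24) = a + 6*I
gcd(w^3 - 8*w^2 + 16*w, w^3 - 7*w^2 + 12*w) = w^2 - 4*w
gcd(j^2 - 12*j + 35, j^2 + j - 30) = j - 5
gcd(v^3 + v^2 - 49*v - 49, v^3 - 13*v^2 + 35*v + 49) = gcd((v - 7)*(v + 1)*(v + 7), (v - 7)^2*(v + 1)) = v^2 - 6*v - 7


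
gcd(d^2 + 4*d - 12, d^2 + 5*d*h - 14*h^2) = 1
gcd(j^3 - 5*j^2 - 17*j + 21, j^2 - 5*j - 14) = j - 7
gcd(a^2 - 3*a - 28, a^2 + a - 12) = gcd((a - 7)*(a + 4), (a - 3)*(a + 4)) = a + 4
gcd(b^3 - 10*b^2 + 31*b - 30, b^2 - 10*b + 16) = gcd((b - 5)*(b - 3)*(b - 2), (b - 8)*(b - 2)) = b - 2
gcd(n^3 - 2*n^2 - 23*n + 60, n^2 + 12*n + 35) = n + 5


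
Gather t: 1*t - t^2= -t^2 + t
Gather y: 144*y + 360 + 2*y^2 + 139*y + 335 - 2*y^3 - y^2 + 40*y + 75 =-2*y^3 + y^2 + 323*y + 770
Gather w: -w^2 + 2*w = -w^2 + 2*w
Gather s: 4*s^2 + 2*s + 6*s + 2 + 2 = 4*s^2 + 8*s + 4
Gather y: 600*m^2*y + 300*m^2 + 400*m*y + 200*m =300*m^2 + 200*m + y*(600*m^2 + 400*m)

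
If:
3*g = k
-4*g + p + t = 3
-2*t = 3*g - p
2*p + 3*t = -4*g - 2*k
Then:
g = -21/55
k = -63/55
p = 3/5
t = 48/55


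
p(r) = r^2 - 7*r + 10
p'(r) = 2*r - 7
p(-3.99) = 53.85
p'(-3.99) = -14.98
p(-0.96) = 17.64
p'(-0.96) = -8.92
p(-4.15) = 56.27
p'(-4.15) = -15.30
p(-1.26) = 20.41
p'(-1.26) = -9.52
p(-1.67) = 24.48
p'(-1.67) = -10.34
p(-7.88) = 127.25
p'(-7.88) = -22.76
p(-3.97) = 53.55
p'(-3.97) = -14.94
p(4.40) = -1.44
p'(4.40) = 1.80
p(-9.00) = 154.00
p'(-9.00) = -25.00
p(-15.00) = 340.00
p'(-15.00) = -37.00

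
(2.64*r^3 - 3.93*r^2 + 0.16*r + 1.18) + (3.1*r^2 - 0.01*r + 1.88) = 2.64*r^3 - 0.83*r^2 + 0.15*r + 3.06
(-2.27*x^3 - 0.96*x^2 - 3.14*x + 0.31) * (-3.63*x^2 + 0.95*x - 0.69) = 8.2401*x^5 + 1.3283*x^4 + 12.0525*x^3 - 3.4459*x^2 + 2.4611*x - 0.2139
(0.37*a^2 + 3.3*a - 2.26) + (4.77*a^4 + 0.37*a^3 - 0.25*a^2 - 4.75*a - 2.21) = 4.77*a^4 + 0.37*a^3 + 0.12*a^2 - 1.45*a - 4.47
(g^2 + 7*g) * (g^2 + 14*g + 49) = g^4 + 21*g^3 + 147*g^2 + 343*g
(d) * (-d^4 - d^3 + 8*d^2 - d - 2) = -d^5 - d^4 + 8*d^3 - d^2 - 2*d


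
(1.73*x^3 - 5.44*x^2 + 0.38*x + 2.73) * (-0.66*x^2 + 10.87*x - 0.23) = -1.1418*x^5 + 22.3955*x^4 - 59.7815*x^3 + 3.58*x^2 + 29.5877*x - 0.6279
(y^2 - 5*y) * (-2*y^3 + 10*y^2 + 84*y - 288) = -2*y^5 + 20*y^4 + 34*y^3 - 708*y^2 + 1440*y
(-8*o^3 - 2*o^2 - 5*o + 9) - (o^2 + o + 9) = -8*o^3 - 3*o^2 - 6*o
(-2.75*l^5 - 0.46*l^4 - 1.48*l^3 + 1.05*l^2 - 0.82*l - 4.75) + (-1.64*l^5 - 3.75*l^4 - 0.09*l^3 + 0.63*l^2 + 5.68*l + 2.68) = -4.39*l^5 - 4.21*l^4 - 1.57*l^3 + 1.68*l^2 + 4.86*l - 2.07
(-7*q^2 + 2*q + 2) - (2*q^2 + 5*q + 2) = -9*q^2 - 3*q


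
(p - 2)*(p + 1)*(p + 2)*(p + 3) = p^4 + 4*p^3 - p^2 - 16*p - 12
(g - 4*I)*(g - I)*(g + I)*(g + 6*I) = g^4 + 2*I*g^3 + 25*g^2 + 2*I*g + 24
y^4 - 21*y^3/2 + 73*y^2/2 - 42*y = y*(y - 4)*(y - 7/2)*(y - 3)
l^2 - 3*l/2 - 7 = (l - 7/2)*(l + 2)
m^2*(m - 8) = m^3 - 8*m^2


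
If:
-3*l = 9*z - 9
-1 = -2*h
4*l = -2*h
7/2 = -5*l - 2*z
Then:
No Solution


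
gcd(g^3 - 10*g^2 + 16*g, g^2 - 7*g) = g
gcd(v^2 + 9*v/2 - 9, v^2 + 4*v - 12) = v + 6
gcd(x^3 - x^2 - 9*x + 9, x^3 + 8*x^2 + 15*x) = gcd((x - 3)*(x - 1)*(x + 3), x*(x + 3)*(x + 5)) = x + 3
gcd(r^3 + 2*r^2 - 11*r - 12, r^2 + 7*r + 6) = r + 1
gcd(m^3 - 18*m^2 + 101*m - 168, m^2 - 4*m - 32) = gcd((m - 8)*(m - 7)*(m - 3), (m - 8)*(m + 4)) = m - 8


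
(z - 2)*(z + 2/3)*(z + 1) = z^3 - z^2/3 - 8*z/3 - 4/3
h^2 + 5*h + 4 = (h + 1)*(h + 4)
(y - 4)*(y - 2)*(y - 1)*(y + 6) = y^4 - y^3 - 28*y^2 + 76*y - 48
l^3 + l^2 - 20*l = l*(l - 4)*(l + 5)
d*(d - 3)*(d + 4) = d^3 + d^2 - 12*d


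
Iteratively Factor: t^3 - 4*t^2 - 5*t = (t - 5)*(t^2 + t) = t*(t - 5)*(t + 1)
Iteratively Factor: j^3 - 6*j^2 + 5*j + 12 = (j - 3)*(j^2 - 3*j - 4) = (j - 4)*(j - 3)*(j + 1)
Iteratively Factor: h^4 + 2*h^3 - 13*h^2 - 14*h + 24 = (h + 2)*(h^3 - 13*h + 12) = (h + 2)*(h + 4)*(h^2 - 4*h + 3) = (h - 3)*(h + 2)*(h + 4)*(h - 1)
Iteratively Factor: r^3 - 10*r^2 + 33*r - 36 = (r - 3)*(r^2 - 7*r + 12) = (r - 4)*(r - 3)*(r - 3)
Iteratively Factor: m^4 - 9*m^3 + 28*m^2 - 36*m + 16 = (m - 2)*(m^3 - 7*m^2 + 14*m - 8) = (m - 2)^2*(m^2 - 5*m + 4) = (m - 2)^2*(m - 1)*(m - 4)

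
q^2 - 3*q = q*(q - 3)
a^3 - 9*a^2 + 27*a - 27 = (a - 3)^3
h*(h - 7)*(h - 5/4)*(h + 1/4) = h^4 - 8*h^3 + 107*h^2/16 + 35*h/16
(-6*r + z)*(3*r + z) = -18*r^2 - 3*r*z + z^2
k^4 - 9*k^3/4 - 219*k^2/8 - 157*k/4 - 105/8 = (k - 7)*(k + 1/2)*(k + 5/4)*(k + 3)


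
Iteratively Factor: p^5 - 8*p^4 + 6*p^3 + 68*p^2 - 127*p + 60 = (p - 1)*(p^4 - 7*p^3 - p^2 + 67*p - 60) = (p - 4)*(p - 1)*(p^3 - 3*p^2 - 13*p + 15) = (p - 5)*(p - 4)*(p - 1)*(p^2 + 2*p - 3) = (p - 5)*(p - 4)*(p - 1)*(p + 3)*(p - 1)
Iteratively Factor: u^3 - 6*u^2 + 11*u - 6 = (u - 2)*(u^2 - 4*u + 3) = (u - 2)*(u - 1)*(u - 3)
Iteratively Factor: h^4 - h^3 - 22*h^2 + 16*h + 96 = (h - 4)*(h^3 + 3*h^2 - 10*h - 24) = (h - 4)*(h - 3)*(h^2 + 6*h + 8) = (h - 4)*(h - 3)*(h + 4)*(h + 2)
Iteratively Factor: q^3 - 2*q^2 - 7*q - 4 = (q + 1)*(q^2 - 3*q - 4) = (q + 1)^2*(q - 4)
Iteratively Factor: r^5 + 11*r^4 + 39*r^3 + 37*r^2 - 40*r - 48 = (r + 4)*(r^4 + 7*r^3 + 11*r^2 - 7*r - 12) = (r + 4)^2*(r^3 + 3*r^2 - r - 3) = (r - 1)*(r + 4)^2*(r^2 + 4*r + 3) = (r - 1)*(r + 3)*(r + 4)^2*(r + 1)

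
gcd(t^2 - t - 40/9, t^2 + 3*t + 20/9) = t + 5/3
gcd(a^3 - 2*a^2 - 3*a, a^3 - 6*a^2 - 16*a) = a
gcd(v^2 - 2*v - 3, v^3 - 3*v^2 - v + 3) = v^2 - 2*v - 3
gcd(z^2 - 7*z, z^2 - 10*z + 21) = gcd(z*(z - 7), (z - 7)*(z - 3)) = z - 7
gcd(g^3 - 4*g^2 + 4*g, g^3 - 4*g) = g^2 - 2*g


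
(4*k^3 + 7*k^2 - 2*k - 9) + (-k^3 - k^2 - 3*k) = 3*k^3 + 6*k^2 - 5*k - 9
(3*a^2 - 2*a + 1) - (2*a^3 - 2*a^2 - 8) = -2*a^3 + 5*a^2 - 2*a + 9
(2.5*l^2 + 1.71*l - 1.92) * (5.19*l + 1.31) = 12.975*l^3 + 12.1499*l^2 - 7.7247*l - 2.5152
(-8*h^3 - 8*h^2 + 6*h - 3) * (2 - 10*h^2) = 80*h^5 + 80*h^4 - 76*h^3 + 14*h^2 + 12*h - 6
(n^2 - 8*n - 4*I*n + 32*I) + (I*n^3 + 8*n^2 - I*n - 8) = I*n^3 + 9*n^2 - 8*n - 5*I*n - 8 + 32*I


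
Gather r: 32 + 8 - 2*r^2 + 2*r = -2*r^2 + 2*r + 40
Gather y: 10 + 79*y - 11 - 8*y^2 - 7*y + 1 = -8*y^2 + 72*y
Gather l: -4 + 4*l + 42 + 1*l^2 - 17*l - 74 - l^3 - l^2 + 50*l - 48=-l^3 + 37*l - 84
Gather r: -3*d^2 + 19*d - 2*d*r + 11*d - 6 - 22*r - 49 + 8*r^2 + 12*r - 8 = -3*d^2 + 30*d + 8*r^2 + r*(-2*d - 10) - 63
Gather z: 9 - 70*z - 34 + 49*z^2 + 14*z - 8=49*z^2 - 56*z - 33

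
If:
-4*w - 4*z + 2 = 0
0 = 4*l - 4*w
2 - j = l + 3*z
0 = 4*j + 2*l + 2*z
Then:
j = -1/4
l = -3/8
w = -3/8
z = 7/8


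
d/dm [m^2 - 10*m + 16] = 2*m - 10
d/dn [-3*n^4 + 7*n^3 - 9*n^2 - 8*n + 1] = -12*n^3 + 21*n^2 - 18*n - 8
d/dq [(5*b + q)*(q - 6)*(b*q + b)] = b*(10*b*q - 25*b + 3*q^2 - 10*q - 6)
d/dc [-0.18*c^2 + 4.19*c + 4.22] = 4.19 - 0.36*c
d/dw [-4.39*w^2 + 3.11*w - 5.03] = 3.11 - 8.78*w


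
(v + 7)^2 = v^2 + 14*v + 49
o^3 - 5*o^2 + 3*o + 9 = (o - 3)^2*(o + 1)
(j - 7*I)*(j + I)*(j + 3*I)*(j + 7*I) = j^4 + 4*I*j^3 + 46*j^2 + 196*I*j - 147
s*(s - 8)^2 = s^3 - 16*s^2 + 64*s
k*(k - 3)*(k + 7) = k^3 + 4*k^2 - 21*k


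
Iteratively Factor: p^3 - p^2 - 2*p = (p - 2)*(p^2 + p) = p*(p - 2)*(p + 1)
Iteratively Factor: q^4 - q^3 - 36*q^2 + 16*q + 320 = (q + 4)*(q^3 - 5*q^2 - 16*q + 80) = (q + 4)^2*(q^2 - 9*q + 20) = (q - 4)*(q + 4)^2*(q - 5)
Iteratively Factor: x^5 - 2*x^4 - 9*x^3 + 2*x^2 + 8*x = (x + 2)*(x^4 - 4*x^3 - x^2 + 4*x) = (x - 4)*(x + 2)*(x^3 - x) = (x - 4)*(x + 1)*(x + 2)*(x^2 - x) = x*(x - 4)*(x + 1)*(x + 2)*(x - 1)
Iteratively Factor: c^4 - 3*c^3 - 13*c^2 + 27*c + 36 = (c - 4)*(c^3 + c^2 - 9*c - 9) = (c - 4)*(c - 3)*(c^2 + 4*c + 3) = (c - 4)*(c - 3)*(c + 3)*(c + 1)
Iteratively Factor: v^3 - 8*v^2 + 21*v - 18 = (v - 3)*(v^2 - 5*v + 6) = (v - 3)^2*(v - 2)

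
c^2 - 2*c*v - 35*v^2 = (c - 7*v)*(c + 5*v)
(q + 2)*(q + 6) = q^2 + 8*q + 12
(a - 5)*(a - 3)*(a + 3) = a^3 - 5*a^2 - 9*a + 45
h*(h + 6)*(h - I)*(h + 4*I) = h^4 + 6*h^3 + 3*I*h^3 + 4*h^2 + 18*I*h^2 + 24*h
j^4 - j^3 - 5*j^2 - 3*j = j*(j - 3)*(j + 1)^2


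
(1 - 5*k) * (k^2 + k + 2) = -5*k^3 - 4*k^2 - 9*k + 2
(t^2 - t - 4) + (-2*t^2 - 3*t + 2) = -t^2 - 4*t - 2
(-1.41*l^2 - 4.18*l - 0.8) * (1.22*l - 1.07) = -1.7202*l^3 - 3.5909*l^2 + 3.4966*l + 0.856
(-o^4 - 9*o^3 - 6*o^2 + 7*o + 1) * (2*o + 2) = -2*o^5 - 20*o^4 - 30*o^3 + 2*o^2 + 16*o + 2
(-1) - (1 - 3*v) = 3*v - 2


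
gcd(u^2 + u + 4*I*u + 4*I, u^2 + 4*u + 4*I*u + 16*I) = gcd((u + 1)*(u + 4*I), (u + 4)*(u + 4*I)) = u + 4*I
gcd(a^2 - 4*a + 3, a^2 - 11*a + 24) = a - 3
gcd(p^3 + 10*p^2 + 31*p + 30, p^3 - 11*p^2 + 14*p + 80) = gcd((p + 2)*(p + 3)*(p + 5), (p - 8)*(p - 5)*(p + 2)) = p + 2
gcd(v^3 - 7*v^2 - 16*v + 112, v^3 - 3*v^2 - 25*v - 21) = v - 7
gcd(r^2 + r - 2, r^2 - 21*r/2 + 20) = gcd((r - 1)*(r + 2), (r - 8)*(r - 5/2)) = 1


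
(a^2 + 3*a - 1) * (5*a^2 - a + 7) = 5*a^4 + 14*a^3 - a^2 + 22*a - 7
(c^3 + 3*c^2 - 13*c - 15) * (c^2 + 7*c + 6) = c^5 + 10*c^4 + 14*c^3 - 88*c^2 - 183*c - 90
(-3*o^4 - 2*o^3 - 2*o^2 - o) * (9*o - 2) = -27*o^5 - 12*o^4 - 14*o^3 - 5*o^2 + 2*o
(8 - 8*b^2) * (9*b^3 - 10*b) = -72*b^5 + 152*b^3 - 80*b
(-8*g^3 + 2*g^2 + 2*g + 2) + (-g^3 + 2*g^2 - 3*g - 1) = -9*g^3 + 4*g^2 - g + 1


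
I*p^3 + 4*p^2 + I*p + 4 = (p - 4*I)*(p + I)*(I*p + 1)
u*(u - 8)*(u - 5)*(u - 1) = u^4 - 14*u^3 + 53*u^2 - 40*u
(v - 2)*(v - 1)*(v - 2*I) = v^3 - 3*v^2 - 2*I*v^2 + 2*v + 6*I*v - 4*I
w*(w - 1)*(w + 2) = w^3 + w^2 - 2*w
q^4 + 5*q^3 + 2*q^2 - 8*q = q*(q - 1)*(q + 2)*(q + 4)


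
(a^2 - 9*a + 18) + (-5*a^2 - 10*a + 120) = -4*a^2 - 19*a + 138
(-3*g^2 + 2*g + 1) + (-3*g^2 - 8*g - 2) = -6*g^2 - 6*g - 1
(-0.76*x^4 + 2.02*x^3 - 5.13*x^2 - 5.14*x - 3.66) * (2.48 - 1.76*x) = 1.3376*x^5 - 5.44*x^4 + 14.0384*x^3 - 3.676*x^2 - 6.3056*x - 9.0768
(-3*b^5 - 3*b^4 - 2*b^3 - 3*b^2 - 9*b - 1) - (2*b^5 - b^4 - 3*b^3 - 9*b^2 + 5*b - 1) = -5*b^5 - 2*b^4 + b^3 + 6*b^2 - 14*b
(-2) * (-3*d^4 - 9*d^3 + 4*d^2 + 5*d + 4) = 6*d^4 + 18*d^3 - 8*d^2 - 10*d - 8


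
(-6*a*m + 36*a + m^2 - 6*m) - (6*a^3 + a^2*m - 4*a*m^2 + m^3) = -6*a^3 - a^2*m + 4*a*m^2 - 6*a*m + 36*a - m^3 + m^2 - 6*m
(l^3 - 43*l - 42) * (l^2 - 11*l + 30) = l^5 - 11*l^4 - 13*l^3 + 431*l^2 - 828*l - 1260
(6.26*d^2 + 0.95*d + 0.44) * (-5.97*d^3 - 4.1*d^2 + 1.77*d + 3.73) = -37.3722*d^5 - 31.3375*d^4 + 4.5584*d^3 + 23.2273*d^2 + 4.3223*d + 1.6412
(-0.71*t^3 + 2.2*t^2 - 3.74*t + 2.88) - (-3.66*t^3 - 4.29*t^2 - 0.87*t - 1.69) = 2.95*t^3 + 6.49*t^2 - 2.87*t + 4.57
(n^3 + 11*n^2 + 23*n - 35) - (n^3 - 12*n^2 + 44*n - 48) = 23*n^2 - 21*n + 13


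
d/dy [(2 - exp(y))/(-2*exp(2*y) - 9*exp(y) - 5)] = (-(exp(y) - 2)*(4*exp(y) + 9) + 2*exp(2*y) + 9*exp(y) + 5)*exp(y)/(2*exp(2*y) + 9*exp(y) + 5)^2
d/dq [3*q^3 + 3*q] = 9*q^2 + 3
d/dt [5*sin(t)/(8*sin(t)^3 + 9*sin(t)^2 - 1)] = -5*(16*sin(t)^3 + 9*sin(t)^2 + 1)*cos(t)/(8*sin(t)^3 + 9*sin(t)^2 - 1)^2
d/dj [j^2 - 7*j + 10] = 2*j - 7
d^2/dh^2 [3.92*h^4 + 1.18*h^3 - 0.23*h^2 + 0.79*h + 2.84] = 47.04*h^2 + 7.08*h - 0.46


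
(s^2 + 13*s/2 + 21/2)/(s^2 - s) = (2*s^2 + 13*s + 21)/(2*s*(s - 1))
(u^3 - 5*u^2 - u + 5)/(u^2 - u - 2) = (u^2 - 6*u + 5)/(u - 2)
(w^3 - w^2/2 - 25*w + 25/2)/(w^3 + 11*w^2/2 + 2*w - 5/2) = (w - 5)/(w + 1)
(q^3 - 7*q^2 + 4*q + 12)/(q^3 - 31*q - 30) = (q - 2)/(q + 5)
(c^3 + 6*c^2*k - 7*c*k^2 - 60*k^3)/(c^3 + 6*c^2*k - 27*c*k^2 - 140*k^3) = (c^2 + 2*c*k - 15*k^2)/(c^2 + 2*c*k - 35*k^2)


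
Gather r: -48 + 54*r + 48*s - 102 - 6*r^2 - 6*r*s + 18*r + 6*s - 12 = -6*r^2 + r*(72 - 6*s) + 54*s - 162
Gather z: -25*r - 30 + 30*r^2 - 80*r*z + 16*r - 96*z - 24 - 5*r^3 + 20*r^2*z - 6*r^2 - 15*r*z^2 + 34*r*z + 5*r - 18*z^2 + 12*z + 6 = -5*r^3 + 24*r^2 - 4*r + z^2*(-15*r - 18) + z*(20*r^2 - 46*r - 84) - 48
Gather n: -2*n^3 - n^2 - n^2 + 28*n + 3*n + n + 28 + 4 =-2*n^3 - 2*n^2 + 32*n + 32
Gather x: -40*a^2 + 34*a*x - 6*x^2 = -40*a^2 + 34*a*x - 6*x^2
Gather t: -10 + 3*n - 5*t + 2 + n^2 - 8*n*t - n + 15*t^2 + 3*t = n^2 + 2*n + 15*t^2 + t*(-8*n - 2) - 8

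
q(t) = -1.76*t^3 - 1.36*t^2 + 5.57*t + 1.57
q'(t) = -5.28*t^2 - 2.72*t + 5.57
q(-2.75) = 12.57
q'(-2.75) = -26.88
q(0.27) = 2.94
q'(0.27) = 4.45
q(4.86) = -205.52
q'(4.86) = -132.36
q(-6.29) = 350.72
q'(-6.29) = -186.22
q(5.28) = -266.00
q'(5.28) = -155.99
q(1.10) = 3.71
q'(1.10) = -3.81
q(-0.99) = -3.57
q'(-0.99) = 3.09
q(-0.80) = -2.86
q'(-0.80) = 4.37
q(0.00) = 1.57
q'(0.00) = 5.57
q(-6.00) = 299.35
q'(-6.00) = -168.19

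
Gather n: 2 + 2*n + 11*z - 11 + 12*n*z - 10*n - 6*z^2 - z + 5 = n*(12*z - 8) - 6*z^2 + 10*z - 4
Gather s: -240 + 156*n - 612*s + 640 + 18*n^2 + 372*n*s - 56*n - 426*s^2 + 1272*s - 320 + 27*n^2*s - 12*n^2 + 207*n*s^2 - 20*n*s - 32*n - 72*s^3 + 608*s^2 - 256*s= 6*n^2 + 68*n - 72*s^3 + s^2*(207*n + 182) + s*(27*n^2 + 352*n + 404) + 80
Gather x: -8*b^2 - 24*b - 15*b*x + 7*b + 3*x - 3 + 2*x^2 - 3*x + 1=-8*b^2 - 15*b*x - 17*b + 2*x^2 - 2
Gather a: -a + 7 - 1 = 6 - a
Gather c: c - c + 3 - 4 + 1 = 0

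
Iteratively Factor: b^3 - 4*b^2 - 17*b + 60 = (b - 3)*(b^2 - b - 20) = (b - 3)*(b + 4)*(b - 5)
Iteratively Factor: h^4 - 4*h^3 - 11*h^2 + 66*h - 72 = (h + 4)*(h^3 - 8*h^2 + 21*h - 18) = (h - 3)*(h + 4)*(h^2 - 5*h + 6) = (h - 3)*(h - 2)*(h + 4)*(h - 3)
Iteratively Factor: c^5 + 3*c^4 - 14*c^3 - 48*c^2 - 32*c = (c)*(c^4 + 3*c^3 - 14*c^2 - 48*c - 32) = c*(c - 4)*(c^3 + 7*c^2 + 14*c + 8) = c*(c - 4)*(c + 2)*(c^2 + 5*c + 4) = c*(c - 4)*(c + 2)*(c + 4)*(c + 1)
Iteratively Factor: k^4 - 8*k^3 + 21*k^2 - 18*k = (k)*(k^3 - 8*k^2 + 21*k - 18) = k*(k - 3)*(k^2 - 5*k + 6) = k*(k - 3)^2*(k - 2)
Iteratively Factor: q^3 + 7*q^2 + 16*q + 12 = (q + 2)*(q^2 + 5*q + 6) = (q + 2)^2*(q + 3)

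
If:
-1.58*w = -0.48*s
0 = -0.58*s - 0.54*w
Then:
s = 0.00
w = 0.00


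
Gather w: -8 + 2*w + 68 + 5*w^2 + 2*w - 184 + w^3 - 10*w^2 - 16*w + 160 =w^3 - 5*w^2 - 12*w + 36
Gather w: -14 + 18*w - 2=18*w - 16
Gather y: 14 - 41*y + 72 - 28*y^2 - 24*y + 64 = -28*y^2 - 65*y + 150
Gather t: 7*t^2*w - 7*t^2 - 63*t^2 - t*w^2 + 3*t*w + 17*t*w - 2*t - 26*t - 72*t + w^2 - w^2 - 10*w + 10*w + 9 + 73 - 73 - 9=t^2*(7*w - 70) + t*(-w^2 + 20*w - 100)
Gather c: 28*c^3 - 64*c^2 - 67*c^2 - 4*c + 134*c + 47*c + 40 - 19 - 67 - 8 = 28*c^3 - 131*c^2 + 177*c - 54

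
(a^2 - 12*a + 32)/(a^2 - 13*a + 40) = (a - 4)/(a - 5)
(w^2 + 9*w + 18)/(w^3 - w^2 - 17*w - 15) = (w + 6)/(w^2 - 4*w - 5)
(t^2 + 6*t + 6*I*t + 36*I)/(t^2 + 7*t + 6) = (t + 6*I)/(t + 1)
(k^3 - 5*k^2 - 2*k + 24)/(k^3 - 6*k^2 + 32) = (k - 3)/(k - 4)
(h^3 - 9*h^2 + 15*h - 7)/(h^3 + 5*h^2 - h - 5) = (h^2 - 8*h + 7)/(h^2 + 6*h + 5)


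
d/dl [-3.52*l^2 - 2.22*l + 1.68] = -7.04*l - 2.22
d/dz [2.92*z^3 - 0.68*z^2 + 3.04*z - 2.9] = 8.76*z^2 - 1.36*z + 3.04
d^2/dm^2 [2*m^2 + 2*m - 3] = 4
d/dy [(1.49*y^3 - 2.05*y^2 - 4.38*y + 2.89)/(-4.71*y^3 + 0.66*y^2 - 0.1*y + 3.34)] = (-8.6721*y^4 - 41.5576*y^3 + 58.8613*y^2 - 17.5088*y - 14.3402)/(22.1841*y^6 - 6.2172*y^5 + 1.3776*y^4 - 31.5948*y^3 + 4.4188*y^2 - 0.668*y + 11.1556)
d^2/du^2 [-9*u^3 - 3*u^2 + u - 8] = -54*u - 6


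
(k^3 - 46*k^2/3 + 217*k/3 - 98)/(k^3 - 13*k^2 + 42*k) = (k - 7/3)/k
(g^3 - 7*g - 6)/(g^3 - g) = (g^2 - g - 6)/(g*(g - 1))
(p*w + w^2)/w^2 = (p + w)/w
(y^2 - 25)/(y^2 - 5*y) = (y + 5)/y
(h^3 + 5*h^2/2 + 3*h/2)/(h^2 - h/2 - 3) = h*(h + 1)/(h - 2)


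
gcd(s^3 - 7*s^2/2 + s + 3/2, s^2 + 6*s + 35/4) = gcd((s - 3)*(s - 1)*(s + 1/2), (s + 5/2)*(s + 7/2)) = 1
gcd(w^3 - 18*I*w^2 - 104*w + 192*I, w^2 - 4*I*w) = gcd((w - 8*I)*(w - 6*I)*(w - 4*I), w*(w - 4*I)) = w - 4*I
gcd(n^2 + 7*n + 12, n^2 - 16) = n + 4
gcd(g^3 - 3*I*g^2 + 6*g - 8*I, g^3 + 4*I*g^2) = 1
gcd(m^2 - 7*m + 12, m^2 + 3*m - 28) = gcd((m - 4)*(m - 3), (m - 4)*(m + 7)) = m - 4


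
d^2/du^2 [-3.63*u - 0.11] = 0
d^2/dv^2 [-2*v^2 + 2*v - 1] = -4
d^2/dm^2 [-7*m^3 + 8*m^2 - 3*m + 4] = 16 - 42*m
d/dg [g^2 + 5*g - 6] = 2*g + 5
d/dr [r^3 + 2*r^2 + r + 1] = 3*r^2 + 4*r + 1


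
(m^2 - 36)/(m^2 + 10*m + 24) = (m - 6)/(m + 4)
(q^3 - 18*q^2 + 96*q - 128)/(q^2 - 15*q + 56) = (q^2 - 10*q + 16)/(q - 7)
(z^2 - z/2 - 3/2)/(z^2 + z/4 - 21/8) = 4*(z + 1)/(4*z + 7)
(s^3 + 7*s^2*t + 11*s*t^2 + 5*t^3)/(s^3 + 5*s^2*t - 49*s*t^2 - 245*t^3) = (s^2 + 2*s*t + t^2)/(s^2 - 49*t^2)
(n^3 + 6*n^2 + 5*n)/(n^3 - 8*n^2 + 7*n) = (n^2 + 6*n + 5)/(n^2 - 8*n + 7)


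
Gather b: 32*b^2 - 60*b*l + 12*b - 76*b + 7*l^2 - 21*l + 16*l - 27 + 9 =32*b^2 + b*(-60*l - 64) + 7*l^2 - 5*l - 18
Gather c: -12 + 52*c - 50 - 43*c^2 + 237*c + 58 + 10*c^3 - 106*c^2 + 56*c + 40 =10*c^3 - 149*c^2 + 345*c + 36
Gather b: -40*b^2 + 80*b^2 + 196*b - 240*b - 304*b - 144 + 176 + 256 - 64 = 40*b^2 - 348*b + 224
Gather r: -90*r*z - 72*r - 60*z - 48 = r*(-90*z - 72) - 60*z - 48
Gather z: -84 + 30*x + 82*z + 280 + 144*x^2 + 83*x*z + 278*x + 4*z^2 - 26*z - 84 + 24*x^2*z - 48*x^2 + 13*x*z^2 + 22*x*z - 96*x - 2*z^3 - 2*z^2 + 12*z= 96*x^2 + 212*x - 2*z^3 + z^2*(13*x + 2) + z*(24*x^2 + 105*x + 68) + 112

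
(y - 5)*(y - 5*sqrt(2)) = y^2 - 5*sqrt(2)*y - 5*y + 25*sqrt(2)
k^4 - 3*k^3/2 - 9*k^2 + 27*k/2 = k*(k - 3)*(k - 3/2)*(k + 3)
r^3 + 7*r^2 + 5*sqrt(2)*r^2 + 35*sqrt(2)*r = r*(r + 7)*(r + 5*sqrt(2))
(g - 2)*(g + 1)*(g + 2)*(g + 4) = g^4 + 5*g^3 - 20*g - 16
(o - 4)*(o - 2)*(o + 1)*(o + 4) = o^4 - o^3 - 18*o^2 + 16*o + 32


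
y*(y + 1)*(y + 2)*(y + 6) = y^4 + 9*y^3 + 20*y^2 + 12*y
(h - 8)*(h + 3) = h^2 - 5*h - 24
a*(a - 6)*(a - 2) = a^3 - 8*a^2 + 12*a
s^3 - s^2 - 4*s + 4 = (s - 2)*(s - 1)*(s + 2)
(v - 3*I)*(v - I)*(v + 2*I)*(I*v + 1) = I*v^4 + 3*v^3 + 3*I*v^2 + 11*v - 6*I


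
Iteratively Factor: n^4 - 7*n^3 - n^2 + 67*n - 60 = (n + 3)*(n^3 - 10*n^2 + 29*n - 20) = (n - 1)*(n + 3)*(n^2 - 9*n + 20) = (n - 5)*(n - 1)*(n + 3)*(n - 4)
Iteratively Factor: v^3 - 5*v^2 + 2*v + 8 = (v - 4)*(v^2 - v - 2) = (v - 4)*(v - 2)*(v + 1)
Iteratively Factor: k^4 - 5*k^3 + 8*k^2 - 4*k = (k)*(k^3 - 5*k^2 + 8*k - 4) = k*(k - 2)*(k^2 - 3*k + 2) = k*(k - 2)^2*(k - 1)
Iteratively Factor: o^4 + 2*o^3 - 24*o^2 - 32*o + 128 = (o - 4)*(o^3 + 6*o^2 - 32) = (o - 4)*(o + 4)*(o^2 + 2*o - 8) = (o - 4)*(o + 4)^2*(o - 2)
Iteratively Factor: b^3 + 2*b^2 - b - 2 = (b - 1)*(b^2 + 3*b + 2) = (b - 1)*(b + 1)*(b + 2)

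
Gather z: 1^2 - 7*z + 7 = 8 - 7*z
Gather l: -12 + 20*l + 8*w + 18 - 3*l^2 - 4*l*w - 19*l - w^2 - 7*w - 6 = -3*l^2 + l*(1 - 4*w) - w^2 + w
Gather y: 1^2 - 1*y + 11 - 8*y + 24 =36 - 9*y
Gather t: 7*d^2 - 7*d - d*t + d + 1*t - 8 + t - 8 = 7*d^2 - 6*d + t*(2 - d) - 16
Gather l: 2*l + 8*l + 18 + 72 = 10*l + 90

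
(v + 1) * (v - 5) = v^2 - 4*v - 5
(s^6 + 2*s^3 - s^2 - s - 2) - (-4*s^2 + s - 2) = s^6 + 2*s^3 + 3*s^2 - 2*s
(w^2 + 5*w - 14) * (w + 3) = w^3 + 8*w^2 + w - 42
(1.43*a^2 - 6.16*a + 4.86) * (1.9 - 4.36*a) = -6.2348*a^3 + 29.5746*a^2 - 32.8936*a + 9.234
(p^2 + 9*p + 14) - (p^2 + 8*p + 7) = p + 7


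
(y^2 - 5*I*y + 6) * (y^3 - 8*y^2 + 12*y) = y^5 - 8*y^4 - 5*I*y^4 + 18*y^3 + 40*I*y^3 - 48*y^2 - 60*I*y^2 + 72*y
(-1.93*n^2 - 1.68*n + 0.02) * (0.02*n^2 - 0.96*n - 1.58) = -0.0386*n^4 + 1.8192*n^3 + 4.6626*n^2 + 2.6352*n - 0.0316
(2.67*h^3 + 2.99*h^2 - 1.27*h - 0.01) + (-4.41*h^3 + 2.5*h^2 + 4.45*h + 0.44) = -1.74*h^3 + 5.49*h^2 + 3.18*h + 0.43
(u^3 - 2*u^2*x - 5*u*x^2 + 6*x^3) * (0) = 0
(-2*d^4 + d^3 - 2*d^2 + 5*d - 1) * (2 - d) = 2*d^5 - 5*d^4 + 4*d^3 - 9*d^2 + 11*d - 2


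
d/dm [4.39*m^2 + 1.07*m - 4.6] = 8.78*m + 1.07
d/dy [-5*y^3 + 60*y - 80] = 60 - 15*y^2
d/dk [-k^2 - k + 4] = -2*k - 1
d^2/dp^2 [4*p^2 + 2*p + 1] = 8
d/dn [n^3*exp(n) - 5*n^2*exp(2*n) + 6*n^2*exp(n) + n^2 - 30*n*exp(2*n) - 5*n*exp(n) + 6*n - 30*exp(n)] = n^3*exp(n) - 10*n^2*exp(2*n) + 9*n^2*exp(n) - 70*n*exp(2*n) + 7*n*exp(n) + 2*n - 30*exp(2*n) - 35*exp(n) + 6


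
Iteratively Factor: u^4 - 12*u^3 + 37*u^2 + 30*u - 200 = (u - 4)*(u^3 - 8*u^2 + 5*u + 50) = (u - 4)*(u + 2)*(u^2 - 10*u + 25) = (u - 5)*(u - 4)*(u + 2)*(u - 5)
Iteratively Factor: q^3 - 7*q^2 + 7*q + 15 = (q - 5)*(q^2 - 2*q - 3) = (q - 5)*(q + 1)*(q - 3)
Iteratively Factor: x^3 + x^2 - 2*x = (x)*(x^2 + x - 2) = x*(x + 2)*(x - 1)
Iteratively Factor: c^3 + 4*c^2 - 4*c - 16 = (c + 2)*(c^2 + 2*c - 8) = (c + 2)*(c + 4)*(c - 2)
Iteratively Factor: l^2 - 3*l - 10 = (l + 2)*(l - 5)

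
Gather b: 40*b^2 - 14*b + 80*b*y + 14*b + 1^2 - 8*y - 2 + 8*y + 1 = 40*b^2 + 80*b*y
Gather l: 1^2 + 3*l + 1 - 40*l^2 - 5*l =-40*l^2 - 2*l + 2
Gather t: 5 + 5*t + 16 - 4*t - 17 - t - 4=0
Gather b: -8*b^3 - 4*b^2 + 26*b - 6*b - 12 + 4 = -8*b^3 - 4*b^2 + 20*b - 8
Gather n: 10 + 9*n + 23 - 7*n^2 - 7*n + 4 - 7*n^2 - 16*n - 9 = -14*n^2 - 14*n + 28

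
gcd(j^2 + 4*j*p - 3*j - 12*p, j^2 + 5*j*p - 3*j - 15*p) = j - 3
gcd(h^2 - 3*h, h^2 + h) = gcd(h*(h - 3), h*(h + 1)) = h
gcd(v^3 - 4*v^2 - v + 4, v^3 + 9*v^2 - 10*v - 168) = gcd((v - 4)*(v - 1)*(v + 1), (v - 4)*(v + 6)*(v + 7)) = v - 4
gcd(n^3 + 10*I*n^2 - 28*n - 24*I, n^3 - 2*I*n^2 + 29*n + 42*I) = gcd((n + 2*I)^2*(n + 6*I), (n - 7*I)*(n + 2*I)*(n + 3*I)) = n + 2*I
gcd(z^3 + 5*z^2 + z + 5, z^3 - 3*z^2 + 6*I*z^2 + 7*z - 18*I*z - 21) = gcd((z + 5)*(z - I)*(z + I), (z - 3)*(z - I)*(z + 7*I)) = z - I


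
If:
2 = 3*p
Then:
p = 2/3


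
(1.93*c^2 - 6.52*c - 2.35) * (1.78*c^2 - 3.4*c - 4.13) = 3.4354*c^4 - 18.1676*c^3 + 10.0141*c^2 + 34.9176*c + 9.7055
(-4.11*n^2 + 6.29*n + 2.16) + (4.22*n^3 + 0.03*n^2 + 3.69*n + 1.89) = 4.22*n^3 - 4.08*n^2 + 9.98*n + 4.05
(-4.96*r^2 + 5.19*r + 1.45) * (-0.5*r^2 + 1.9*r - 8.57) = 2.48*r^4 - 12.019*r^3 + 51.6432*r^2 - 41.7233*r - 12.4265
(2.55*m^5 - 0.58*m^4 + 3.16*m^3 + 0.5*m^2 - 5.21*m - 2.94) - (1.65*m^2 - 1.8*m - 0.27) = 2.55*m^5 - 0.58*m^4 + 3.16*m^3 - 1.15*m^2 - 3.41*m - 2.67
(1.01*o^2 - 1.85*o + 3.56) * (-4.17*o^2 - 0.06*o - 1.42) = -4.2117*o^4 + 7.6539*o^3 - 16.1684*o^2 + 2.4134*o - 5.0552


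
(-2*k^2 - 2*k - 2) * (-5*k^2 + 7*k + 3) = 10*k^4 - 4*k^3 - 10*k^2 - 20*k - 6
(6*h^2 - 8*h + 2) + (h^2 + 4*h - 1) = 7*h^2 - 4*h + 1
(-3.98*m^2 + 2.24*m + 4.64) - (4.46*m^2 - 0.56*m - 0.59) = -8.44*m^2 + 2.8*m + 5.23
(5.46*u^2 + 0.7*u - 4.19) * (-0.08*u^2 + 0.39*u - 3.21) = -0.4368*u^4 + 2.0734*u^3 - 16.9184*u^2 - 3.8811*u + 13.4499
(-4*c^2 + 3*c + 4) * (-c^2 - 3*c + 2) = 4*c^4 + 9*c^3 - 21*c^2 - 6*c + 8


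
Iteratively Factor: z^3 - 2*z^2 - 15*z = (z - 5)*(z^2 + 3*z) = (z - 5)*(z + 3)*(z)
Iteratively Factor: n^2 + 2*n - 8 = (n + 4)*(n - 2)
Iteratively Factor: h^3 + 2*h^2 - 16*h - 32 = (h + 2)*(h^2 - 16) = (h - 4)*(h + 2)*(h + 4)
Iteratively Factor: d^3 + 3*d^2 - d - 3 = (d - 1)*(d^2 + 4*d + 3) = (d - 1)*(d + 1)*(d + 3)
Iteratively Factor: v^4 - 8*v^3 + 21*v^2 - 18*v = (v)*(v^3 - 8*v^2 + 21*v - 18) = v*(v - 3)*(v^2 - 5*v + 6) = v*(v - 3)^2*(v - 2)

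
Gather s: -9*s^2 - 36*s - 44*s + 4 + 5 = -9*s^2 - 80*s + 9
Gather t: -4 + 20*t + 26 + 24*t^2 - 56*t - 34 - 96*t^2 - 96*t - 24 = -72*t^2 - 132*t - 36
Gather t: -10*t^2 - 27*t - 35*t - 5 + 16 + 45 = -10*t^2 - 62*t + 56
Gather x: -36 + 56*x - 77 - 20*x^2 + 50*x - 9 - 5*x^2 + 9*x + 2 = -25*x^2 + 115*x - 120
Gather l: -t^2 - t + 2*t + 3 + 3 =-t^2 + t + 6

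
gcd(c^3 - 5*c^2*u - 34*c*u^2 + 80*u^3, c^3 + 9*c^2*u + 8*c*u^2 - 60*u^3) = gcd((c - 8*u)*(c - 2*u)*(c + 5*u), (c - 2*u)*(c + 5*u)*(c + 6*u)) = -c^2 - 3*c*u + 10*u^2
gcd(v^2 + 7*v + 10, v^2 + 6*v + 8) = v + 2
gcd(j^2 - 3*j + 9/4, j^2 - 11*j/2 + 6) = j - 3/2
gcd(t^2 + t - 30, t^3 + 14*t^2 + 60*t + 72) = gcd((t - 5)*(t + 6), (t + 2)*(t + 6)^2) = t + 6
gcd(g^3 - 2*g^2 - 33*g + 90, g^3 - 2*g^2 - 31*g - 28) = 1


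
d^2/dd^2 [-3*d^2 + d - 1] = -6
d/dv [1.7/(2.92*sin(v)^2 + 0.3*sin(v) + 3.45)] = -(9.928*sin(v) + 0.51)*cos(v)/(2.92*sin(v)^2 + 0.3*sin(v) + 3.45)^2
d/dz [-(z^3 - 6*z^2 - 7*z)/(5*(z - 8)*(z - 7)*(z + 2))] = (7*z^2 + 32*z + 16)/(5*(z^4 - 12*z^3 + 4*z^2 + 192*z + 256))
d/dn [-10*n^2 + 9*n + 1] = 9 - 20*n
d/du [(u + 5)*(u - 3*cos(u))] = u + (u + 5)*(3*sin(u) + 1) - 3*cos(u)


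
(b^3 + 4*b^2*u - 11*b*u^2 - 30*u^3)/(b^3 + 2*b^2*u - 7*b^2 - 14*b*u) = (b^2 + 2*b*u - 15*u^2)/(b*(b - 7))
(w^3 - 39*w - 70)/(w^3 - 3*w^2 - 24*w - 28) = (w + 5)/(w + 2)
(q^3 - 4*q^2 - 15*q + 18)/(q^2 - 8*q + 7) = (q^2 - 3*q - 18)/(q - 7)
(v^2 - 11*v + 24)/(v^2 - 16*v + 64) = (v - 3)/(v - 8)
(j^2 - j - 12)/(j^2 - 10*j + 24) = (j + 3)/(j - 6)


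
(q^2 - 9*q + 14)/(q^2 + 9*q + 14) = (q^2 - 9*q + 14)/(q^2 + 9*q + 14)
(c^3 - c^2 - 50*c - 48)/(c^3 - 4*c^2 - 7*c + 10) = (c^3 - c^2 - 50*c - 48)/(c^3 - 4*c^2 - 7*c + 10)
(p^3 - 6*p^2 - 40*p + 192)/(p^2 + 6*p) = p - 12 + 32/p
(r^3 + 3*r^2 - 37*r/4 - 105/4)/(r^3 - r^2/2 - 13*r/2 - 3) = (4*r^2 + 24*r + 35)/(2*(2*r^2 + 5*r + 2))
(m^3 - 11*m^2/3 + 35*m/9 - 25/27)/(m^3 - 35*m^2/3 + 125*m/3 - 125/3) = (m^2 - 2*m + 5/9)/(m^2 - 10*m + 25)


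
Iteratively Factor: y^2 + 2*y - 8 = (y + 4)*(y - 2)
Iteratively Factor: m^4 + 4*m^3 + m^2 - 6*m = (m)*(m^3 + 4*m^2 + m - 6) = m*(m + 2)*(m^2 + 2*m - 3) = m*(m + 2)*(m + 3)*(m - 1)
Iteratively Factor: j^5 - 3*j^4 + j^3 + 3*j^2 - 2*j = (j)*(j^4 - 3*j^3 + j^2 + 3*j - 2) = j*(j - 1)*(j^3 - 2*j^2 - j + 2) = j*(j - 1)^2*(j^2 - j - 2) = j*(j - 2)*(j - 1)^2*(j + 1)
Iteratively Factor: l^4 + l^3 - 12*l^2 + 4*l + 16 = (l + 4)*(l^3 - 3*l^2 + 4) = (l + 1)*(l + 4)*(l^2 - 4*l + 4) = (l - 2)*(l + 1)*(l + 4)*(l - 2)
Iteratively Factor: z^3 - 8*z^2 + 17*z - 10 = (z - 2)*(z^2 - 6*z + 5) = (z - 5)*(z - 2)*(z - 1)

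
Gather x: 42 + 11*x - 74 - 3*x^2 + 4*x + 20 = -3*x^2 + 15*x - 12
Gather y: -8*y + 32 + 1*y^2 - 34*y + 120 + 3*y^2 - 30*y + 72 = 4*y^2 - 72*y + 224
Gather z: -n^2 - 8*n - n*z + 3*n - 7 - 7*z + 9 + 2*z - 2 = -n^2 - 5*n + z*(-n - 5)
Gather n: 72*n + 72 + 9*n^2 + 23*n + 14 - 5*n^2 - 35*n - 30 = 4*n^2 + 60*n + 56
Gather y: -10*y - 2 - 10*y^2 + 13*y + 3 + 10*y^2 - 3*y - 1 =0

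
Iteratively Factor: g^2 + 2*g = (g)*(g + 2)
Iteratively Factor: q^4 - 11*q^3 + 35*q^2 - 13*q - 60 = (q - 4)*(q^3 - 7*q^2 + 7*q + 15) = (q - 5)*(q - 4)*(q^2 - 2*q - 3) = (q - 5)*(q - 4)*(q - 3)*(q + 1)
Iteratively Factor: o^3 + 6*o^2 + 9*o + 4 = (o + 1)*(o^2 + 5*o + 4) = (o + 1)^2*(o + 4)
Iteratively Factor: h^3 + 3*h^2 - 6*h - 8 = (h + 1)*(h^2 + 2*h - 8) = (h - 2)*(h + 1)*(h + 4)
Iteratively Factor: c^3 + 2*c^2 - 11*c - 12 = (c + 4)*(c^2 - 2*c - 3) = (c - 3)*(c + 4)*(c + 1)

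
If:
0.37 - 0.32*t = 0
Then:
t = 1.16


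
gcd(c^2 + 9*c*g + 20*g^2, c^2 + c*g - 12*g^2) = c + 4*g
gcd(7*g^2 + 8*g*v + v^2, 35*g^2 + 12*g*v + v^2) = 7*g + v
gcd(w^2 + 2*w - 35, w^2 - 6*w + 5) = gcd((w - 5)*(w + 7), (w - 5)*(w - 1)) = w - 5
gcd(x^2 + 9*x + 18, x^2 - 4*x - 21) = x + 3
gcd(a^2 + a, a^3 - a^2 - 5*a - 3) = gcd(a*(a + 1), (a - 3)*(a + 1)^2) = a + 1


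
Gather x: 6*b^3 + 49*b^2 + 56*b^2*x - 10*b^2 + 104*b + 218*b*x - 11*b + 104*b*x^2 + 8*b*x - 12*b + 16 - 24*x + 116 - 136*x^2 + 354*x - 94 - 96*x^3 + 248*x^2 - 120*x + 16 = 6*b^3 + 39*b^2 + 81*b - 96*x^3 + x^2*(104*b + 112) + x*(56*b^2 + 226*b + 210) + 54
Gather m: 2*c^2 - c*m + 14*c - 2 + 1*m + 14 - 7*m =2*c^2 + 14*c + m*(-c - 6) + 12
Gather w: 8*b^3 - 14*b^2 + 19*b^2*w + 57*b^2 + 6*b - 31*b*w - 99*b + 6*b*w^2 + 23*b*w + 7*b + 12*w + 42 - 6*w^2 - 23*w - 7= 8*b^3 + 43*b^2 - 86*b + w^2*(6*b - 6) + w*(19*b^2 - 8*b - 11) + 35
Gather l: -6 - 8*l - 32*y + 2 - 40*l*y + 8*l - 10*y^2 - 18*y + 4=-40*l*y - 10*y^2 - 50*y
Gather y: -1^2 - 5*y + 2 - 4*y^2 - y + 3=-4*y^2 - 6*y + 4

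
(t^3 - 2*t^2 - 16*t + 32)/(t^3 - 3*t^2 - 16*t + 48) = (t - 2)/(t - 3)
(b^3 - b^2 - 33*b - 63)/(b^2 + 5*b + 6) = (b^2 - 4*b - 21)/(b + 2)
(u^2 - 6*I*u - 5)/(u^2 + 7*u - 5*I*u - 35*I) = (u - I)/(u + 7)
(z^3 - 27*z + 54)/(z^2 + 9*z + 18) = (z^2 - 6*z + 9)/(z + 3)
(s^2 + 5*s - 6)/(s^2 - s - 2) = (-s^2 - 5*s + 6)/(-s^2 + s + 2)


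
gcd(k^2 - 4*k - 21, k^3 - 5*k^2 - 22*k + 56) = k - 7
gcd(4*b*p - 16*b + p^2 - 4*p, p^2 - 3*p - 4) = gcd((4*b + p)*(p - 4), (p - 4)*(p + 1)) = p - 4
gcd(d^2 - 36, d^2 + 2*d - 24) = d + 6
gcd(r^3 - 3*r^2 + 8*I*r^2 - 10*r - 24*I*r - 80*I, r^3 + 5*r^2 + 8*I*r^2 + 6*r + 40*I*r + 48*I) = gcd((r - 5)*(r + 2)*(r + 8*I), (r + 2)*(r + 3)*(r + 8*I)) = r^2 + r*(2 + 8*I) + 16*I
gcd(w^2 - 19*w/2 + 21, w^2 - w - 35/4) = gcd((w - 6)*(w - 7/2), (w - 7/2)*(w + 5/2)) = w - 7/2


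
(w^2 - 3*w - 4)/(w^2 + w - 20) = (w + 1)/(w + 5)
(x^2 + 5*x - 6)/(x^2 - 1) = (x + 6)/(x + 1)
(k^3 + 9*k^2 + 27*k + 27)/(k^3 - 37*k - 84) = (k^2 + 6*k + 9)/(k^2 - 3*k - 28)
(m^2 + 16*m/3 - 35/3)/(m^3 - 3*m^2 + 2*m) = (3*m^2 + 16*m - 35)/(3*m*(m^2 - 3*m + 2))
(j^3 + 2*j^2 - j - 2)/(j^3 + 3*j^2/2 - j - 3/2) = 2*(j + 2)/(2*j + 3)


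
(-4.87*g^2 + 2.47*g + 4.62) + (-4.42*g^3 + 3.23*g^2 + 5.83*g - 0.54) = -4.42*g^3 - 1.64*g^2 + 8.3*g + 4.08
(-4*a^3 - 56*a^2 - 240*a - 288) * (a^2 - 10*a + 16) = -4*a^5 - 16*a^4 + 256*a^3 + 1216*a^2 - 960*a - 4608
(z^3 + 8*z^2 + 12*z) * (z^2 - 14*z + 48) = z^5 - 6*z^4 - 52*z^3 + 216*z^2 + 576*z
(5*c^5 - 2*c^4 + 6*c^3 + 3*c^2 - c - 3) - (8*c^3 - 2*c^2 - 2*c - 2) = 5*c^5 - 2*c^4 - 2*c^3 + 5*c^2 + c - 1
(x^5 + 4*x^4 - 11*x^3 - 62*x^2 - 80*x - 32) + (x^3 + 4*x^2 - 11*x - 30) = x^5 + 4*x^4 - 10*x^3 - 58*x^2 - 91*x - 62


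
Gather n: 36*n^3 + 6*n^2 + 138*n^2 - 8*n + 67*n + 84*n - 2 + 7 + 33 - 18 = 36*n^3 + 144*n^2 + 143*n + 20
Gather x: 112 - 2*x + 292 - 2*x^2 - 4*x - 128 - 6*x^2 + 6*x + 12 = 288 - 8*x^2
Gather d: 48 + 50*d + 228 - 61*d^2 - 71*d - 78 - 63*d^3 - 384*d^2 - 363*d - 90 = -63*d^3 - 445*d^2 - 384*d + 108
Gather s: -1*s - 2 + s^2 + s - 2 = s^2 - 4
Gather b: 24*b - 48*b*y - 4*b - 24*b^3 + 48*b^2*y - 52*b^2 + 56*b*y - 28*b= -24*b^3 + b^2*(48*y - 52) + b*(8*y - 8)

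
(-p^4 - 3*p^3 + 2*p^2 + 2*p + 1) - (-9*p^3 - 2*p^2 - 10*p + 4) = -p^4 + 6*p^3 + 4*p^2 + 12*p - 3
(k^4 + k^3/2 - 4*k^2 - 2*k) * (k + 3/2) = k^5 + 2*k^4 - 13*k^3/4 - 8*k^2 - 3*k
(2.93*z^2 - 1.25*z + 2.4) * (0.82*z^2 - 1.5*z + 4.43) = 2.4026*z^4 - 5.42*z^3 + 16.8229*z^2 - 9.1375*z + 10.632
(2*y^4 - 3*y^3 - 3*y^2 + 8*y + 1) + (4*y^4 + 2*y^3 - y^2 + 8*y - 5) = 6*y^4 - y^3 - 4*y^2 + 16*y - 4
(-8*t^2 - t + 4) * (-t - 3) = 8*t^3 + 25*t^2 - t - 12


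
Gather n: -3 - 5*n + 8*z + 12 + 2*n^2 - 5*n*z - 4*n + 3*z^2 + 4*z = 2*n^2 + n*(-5*z - 9) + 3*z^2 + 12*z + 9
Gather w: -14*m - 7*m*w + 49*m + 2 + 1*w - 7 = 35*m + w*(1 - 7*m) - 5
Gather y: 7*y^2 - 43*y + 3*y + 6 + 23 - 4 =7*y^2 - 40*y + 25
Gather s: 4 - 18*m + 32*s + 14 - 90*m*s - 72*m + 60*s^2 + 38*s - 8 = -90*m + 60*s^2 + s*(70 - 90*m) + 10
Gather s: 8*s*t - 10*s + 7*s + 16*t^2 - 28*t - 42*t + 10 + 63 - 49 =s*(8*t - 3) + 16*t^2 - 70*t + 24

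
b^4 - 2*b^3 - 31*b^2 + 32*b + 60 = (b - 6)*(b - 2)*(b + 1)*(b + 5)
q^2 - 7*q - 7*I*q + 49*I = (q - 7)*(q - 7*I)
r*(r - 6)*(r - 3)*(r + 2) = r^4 - 7*r^3 + 36*r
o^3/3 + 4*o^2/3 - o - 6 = (o/3 + 1)*(o - 2)*(o + 3)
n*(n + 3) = n^2 + 3*n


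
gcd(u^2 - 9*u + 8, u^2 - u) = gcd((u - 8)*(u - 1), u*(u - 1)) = u - 1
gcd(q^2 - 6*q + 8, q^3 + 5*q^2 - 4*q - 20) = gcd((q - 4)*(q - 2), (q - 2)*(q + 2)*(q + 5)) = q - 2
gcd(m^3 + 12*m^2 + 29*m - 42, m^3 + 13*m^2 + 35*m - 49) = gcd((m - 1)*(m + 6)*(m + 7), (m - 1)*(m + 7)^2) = m^2 + 6*m - 7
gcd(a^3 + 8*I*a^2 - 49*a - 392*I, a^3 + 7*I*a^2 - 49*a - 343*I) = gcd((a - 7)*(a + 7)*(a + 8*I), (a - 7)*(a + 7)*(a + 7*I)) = a^2 - 49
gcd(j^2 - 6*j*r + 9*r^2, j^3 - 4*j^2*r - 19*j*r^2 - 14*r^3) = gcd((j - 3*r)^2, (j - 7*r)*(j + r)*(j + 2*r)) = 1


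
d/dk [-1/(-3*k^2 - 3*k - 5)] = 3*(-2*k - 1)/(3*k^2 + 3*k + 5)^2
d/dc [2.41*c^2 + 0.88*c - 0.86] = 4.82*c + 0.88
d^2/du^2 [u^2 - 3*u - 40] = 2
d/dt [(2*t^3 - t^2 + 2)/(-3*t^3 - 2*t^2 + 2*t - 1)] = (-7*t^4 + 8*t^3 + 10*t^2 + 10*t - 4)/(9*t^6 + 12*t^5 - 8*t^4 - 2*t^3 + 8*t^2 - 4*t + 1)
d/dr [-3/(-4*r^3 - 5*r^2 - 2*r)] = 6*(-6*r^2 - 5*r - 1)/(r^2*(4*r^2 + 5*r + 2)^2)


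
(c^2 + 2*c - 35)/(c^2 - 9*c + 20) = (c + 7)/(c - 4)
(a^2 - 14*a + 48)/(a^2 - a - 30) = (a - 8)/(a + 5)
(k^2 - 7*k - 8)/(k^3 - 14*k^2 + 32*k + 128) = (k + 1)/(k^2 - 6*k - 16)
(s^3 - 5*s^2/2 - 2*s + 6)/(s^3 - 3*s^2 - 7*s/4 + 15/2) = 2*(s - 2)/(2*s - 5)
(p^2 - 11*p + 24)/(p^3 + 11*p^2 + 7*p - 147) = (p - 8)/(p^2 + 14*p + 49)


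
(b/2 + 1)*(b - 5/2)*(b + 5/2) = b^3/2 + b^2 - 25*b/8 - 25/4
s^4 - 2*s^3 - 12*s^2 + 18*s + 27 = (s - 3)^2*(s + 1)*(s + 3)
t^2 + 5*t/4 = t*(t + 5/4)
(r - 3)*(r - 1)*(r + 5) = r^3 + r^2 - 17*r + 15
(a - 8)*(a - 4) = a^2 - 12*a + 32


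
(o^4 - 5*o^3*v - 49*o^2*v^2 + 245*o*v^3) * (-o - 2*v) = -o^5 + 3*o^4*v + 59*o^3*v^2 - 147*o^2*v^3 - 490*o*v^4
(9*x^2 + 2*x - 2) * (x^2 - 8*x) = 9*x^4 - 70*x^3 - 18*x^2 + 16*x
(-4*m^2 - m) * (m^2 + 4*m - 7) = -4*m^4 - 17*m^3 + 24*m^2 + 7*m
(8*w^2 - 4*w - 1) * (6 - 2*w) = -16*w^3 + 56*w^2 - 22*w - 6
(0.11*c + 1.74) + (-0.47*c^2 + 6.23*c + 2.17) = -0.47*c^2 + 6.34*c + 3.91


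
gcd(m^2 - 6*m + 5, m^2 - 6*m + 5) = m^2 - 6*m + 5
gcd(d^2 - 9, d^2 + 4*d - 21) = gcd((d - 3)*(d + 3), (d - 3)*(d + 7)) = d - 3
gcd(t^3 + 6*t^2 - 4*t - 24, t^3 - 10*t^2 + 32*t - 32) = t - 2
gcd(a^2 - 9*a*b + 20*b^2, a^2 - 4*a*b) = a - 4*b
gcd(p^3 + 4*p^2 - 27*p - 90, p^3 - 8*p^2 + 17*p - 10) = p - 5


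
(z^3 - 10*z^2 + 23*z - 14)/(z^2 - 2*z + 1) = (z^2 - 9*z + 14)/(z - 1)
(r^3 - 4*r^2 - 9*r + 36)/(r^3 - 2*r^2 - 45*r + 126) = (r^2 - r - 12)/(r^2 + r - 42)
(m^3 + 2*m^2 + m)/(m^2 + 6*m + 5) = m*(m + 1)/(m + 5)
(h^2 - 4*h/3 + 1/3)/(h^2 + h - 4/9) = 3*(h - 1)/(3*h + 4)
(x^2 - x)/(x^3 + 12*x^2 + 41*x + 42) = x*(x - 1)/(x^3 + 12*x^2 + 41*x + 42)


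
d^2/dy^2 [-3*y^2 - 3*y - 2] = -6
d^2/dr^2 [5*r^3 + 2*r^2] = 30*r + 4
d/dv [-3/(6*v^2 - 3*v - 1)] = 9*(4*v - 1)/(-6*v^2 + 3*v + 1)^2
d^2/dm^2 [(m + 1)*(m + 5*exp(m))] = 5*m*exp(m) + 15*exp(m) + 2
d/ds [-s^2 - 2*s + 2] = -2*s - 2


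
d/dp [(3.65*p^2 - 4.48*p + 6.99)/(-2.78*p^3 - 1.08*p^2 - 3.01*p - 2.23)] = (10.147*p^4 - 24.9088*p^3 + 42.4717*p^2 - 1.1806*p + 31.0303)/(7.7284*p^6 + 6.0048*p^5 + 17.902*p^4 + 18.9004*p^3 + 13.8769*p^2 + 13.4246*p + 4.9729)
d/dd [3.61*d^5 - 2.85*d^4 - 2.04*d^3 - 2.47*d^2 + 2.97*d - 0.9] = 18.05*d^4 - 11.4*d^3 - 6.12*d^2 - 4.94*d + 2.97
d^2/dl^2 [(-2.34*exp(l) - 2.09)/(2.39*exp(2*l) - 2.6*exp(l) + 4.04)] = (-13.366314*exp(4*l) - 62.293916*exp(3*l) + 174.526404*exp(2*l) + 42.013056*exp(l) - 60.145904)*exp(l)/(13.651919*exp(6*l) - 44.55438*exp(5*l) + 117.699852*exp(4*l) - 168.20336*exp(3*l) + 198.957072*exp(2*l) - 127.30848*exp(l) + 65.939264)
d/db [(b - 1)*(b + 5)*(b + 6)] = 3*b^2 + 20*b + 19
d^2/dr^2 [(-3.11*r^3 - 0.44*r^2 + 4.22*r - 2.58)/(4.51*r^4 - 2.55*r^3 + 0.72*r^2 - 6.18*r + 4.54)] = (-126.515422*r^9 - 53.6978640000002*r^8 + 1120.976736*r^7 - 3053.885676*r^6 + 2812.184796*r^5 + 132.879432*r^4 - 1785.782128*r^3 + 1500.380496*r^2 - 577.710624*r + 38.458784)/(91.733851*r^12 - 155.601765*r^11 + 131.913441*r^10 - 443.368989*r^9 + 724.530054*r^8 - 558.201906*r^7 + 762.213078*r^6 - 1111.023468*r^5 + 797.7063*r^4 - 514.914876*r^3 + 564.701544*r^2 - 382.139064*r + 93.576664)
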